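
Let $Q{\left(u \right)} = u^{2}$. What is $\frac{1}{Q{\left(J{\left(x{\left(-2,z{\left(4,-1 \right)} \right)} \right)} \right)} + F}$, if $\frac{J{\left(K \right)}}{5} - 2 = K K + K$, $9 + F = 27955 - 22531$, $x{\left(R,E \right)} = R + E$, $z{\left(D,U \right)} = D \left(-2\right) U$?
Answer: $\frac{1}{53815} \approx 1.8582 \cdot 10^{-5}$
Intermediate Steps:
$z{\left(D,U \right)} = - 2 D U$
$x{\left(R,E \right)} = E + R$
$F = 5415$ ($F = -9 + \left(27955 - 22531\right) = -9 + 5424 = 5415$)
$J{\left(K \right)} = 10 + 5 K + 5 K^{2}$ ($J{\left(K \right)} = 10 + 5 \left(K K + K\right) = 10 + 5 \left(K^{2} + K\right) = 10 + 5 \left(K + K^{2}\right) = 10 + \left(5 K + 5 K^{2}\right) = 10 + 5 K + 5 K^{2}$)
$\frac{1}{Q{\left(J{\left(x{\left(-2,z{\left(4,-1 \right)} \right)} \right)} \right)} + F} = \frac{1}{\left(10 + 5 \left(\left(-2\right) 4 \left(-1\right) - 2\right) + 5 \left(\left(-2\right) 4 \left(-1\right) - 2\right)^{2}\right)^{2} + 5415} = \frac{1}{\left(10 + 5 \left(8 - 2\right) + 5 \left(8 - 2\right)^{2}\right)^{2} + 5415} = \frac{1}{\left(10 + 5 \cdot 6 + 5 \cdot 6^{2}\right)^{2} + 5415} = \frac{1}{\left(10 + 30 + 5 \cdot 36\right)^{2} + 5415} = \frac{1}{\left(10 + 30 + 180\right)^{2} + 5415} = \frac{1}{220^{2} + 5415} = \frac{1}{48400 + 5415} = \frac{1}{53815}$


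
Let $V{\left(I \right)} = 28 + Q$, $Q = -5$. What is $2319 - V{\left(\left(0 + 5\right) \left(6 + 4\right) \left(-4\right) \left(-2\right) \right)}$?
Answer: $2296$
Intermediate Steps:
$V{\left(I \right)} = 23$ ($V{\left(I \right)} = 28 - 5 = 23$)
$2319 - V{\left(\left(0 + 5\right) \left(6 + 4\right) \left(-4\right) \left(-2\right) \right)} = 2319 - 23 = 2296$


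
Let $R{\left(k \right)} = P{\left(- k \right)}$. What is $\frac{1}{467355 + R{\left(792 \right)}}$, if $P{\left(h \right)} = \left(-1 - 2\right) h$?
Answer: $\frac{1}{469731} \approx 2.1289 \cdot 10^{-6}$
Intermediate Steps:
$P{\left(h \right)} = - 3 h$
$R{\left(k \right)} = 3 k$ ($R{\left(k \right)} = - 3 \left(- k\right) = 3 k$)
$\frac{1}{467355 + R{\left(792 \right)}} = \frac{1}{467355 + 3 \cdot 792} = \frac{1}{467355 + 2376} = \frac{1}{469731}$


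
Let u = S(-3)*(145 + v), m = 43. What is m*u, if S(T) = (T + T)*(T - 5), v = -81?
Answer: 132096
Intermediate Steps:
S(T) = 2*T*(-5 + T) (S(T) = (2*T)*(-5 + T) = 2*T*(-5 + T))
u = 3072 (u = (2*(-3)*(-5 - 3))*(145 - 81) = (2*(-3)*(-8))*64 = 48*64 = 3072)
m*u = 43*3072 = 132096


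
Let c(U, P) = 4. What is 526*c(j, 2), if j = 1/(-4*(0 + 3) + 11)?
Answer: 2104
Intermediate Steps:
j = -1 (j = 1/(-4*3 + 11) = 1/(-12 + 11) = 1/(-1) = -1)
526*c(j, 2) = 526*4 = 2104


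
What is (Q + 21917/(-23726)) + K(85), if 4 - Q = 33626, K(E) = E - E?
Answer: -797737489/23726 ≈ -33623.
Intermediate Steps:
K(E) = 0
Q = -33622 (Q = 4 - 1*33626 = 4 - 33626 = -33622)
(Q + 21917/(-23726)) + K(85) = (-33622 + 21917/(-23726)) + 0 = (-33622 + 21917*(-1/23726)) + 0 = (-33622 - 21917/23726) + 0 = -797737489/23726 + 0 = -797737489/23726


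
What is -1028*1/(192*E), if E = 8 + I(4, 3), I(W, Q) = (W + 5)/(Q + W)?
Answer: -1799/3120 ≈ -0.57660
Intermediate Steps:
I(W, Q) = (5 + W)/(Q + W)
E = 65/7 (E = 8 + (5 + 4)/(3 + 4) = 8 + 9/7 = 65/7 ≈ 9.2857)
-1028*1/(192*E) = -1028/((65/7)*192) = -1028/12480/7 = -1028*7/12480 = -1799/3120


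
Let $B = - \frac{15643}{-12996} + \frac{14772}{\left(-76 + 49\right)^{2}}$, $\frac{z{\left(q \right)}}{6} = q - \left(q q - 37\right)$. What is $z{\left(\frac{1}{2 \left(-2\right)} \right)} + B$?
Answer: $\frac{169545437}{701784} \approx 241.59$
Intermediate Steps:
$z{\left(q \right)} = 222 - 6 q^{2} + 6 q$ ($z{\left(q \right)} = 6 \left(q - \left(q q - 37\right)\right) = 6 \left(q - \left(q^{2} - 37\right)\right) = 6 \left(q - \left(-37 + q^{2}\right)\right) = 6 \left(37 + q - q^{2}\right) = 222 - 6 q^{2} + 6 q$)
$B = \frac{7532617}{350892}$ ($B = \left(-15643\right) \left(- \frac{1}{12996}\right) + \frac{14772}{\left(-27\right)^{2}} = \frac{15643}{12996} + \frac{14772}{729} = \frac{15643}{12996} + 14772 \cdot \frac{1}{729} = \frac{15643}{12996} + \frac{4924}{243} = \frac{7532617}{350892} \approx 21.467$)
$z{\left(\frac{1}{2 \left(-2\right)} \right)} + B = \left(222 - 6 \left(\frac{1}{2 \left(-2\right)}\right)^{2} + \frac{6}{2 \left(-2\right)}\right) + \frac{7532617}{350892} = \left(222 - 6 \left(\frac{1}{-4}\right)^{2} + \frac{6}{-4}\right) + \frac{7532617}{350892} = \left(222 - 6 \left(- \frac{1}{4}\right)^{2} + 6 \left(- \frac{1}{4}\right)\right) + \frac{7532617}{350892} = \left(222 - \frac{3}{8} - \frac{3}{2}\right) + \frac{7532617}{350892} = \frac{1761}{8} + \frac{7532617}{350892} = \frac{169545437}{701784}$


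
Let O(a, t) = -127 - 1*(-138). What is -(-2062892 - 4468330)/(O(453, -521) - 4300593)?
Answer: -3265611/2150291 ≈ -1.5187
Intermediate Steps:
O(a, t) = 11 (O(a, t) = -127 + 138 = 11)
-(-2062892 - 4468330)/(O(453, -521) - 4300593) = -(-2062892 - 4468330)/(11 - 4300593) = -(-6531222)/(-4300582) = -(-6531222)*(-1)/4300582 = -1*3265611/2150291 = -3265611/2150291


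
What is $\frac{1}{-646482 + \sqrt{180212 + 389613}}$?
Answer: $- \frac{646482}{417938406499} - \frac{5 \sqrt{22793}}{417938406499} \approx -1.5486 \cdot 10^{-6}$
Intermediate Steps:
$\frac{1}{-646482 + \sqrt{180212 + 389613}} = \frac{1}{-646482 + \sqrt{569825}} = \frac{1}{-646482 + 5 \sqrt{22793}}$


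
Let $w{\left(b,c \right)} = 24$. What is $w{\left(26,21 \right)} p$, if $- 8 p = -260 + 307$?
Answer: $-141$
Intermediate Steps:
$p = - \frac{47}{8}$ ($p = - \frac{-260 + 307}{8} = \left(- \frac{1}{8}\right) 47 = - \frac{47}{8} \approx -5.875$)
$w{\left(26,21 \right)} p = 24 \left(- \frac{47}{8}\right) = -141$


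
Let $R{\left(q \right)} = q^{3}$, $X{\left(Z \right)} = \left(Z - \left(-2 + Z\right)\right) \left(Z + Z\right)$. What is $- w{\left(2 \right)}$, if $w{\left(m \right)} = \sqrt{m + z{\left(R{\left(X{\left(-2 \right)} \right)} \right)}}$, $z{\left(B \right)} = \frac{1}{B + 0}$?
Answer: $- \frac{\sqrt{2046}}{32} \approx -1.4135$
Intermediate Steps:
$X{\left(Z \right)} = 4 Z$ ($X{\left(Z \right)} = 2 \cdot 2 Z = 4 Z$)
$z{\left(B \right)} = \frac{1}{B}$
$w{\left(m \right)} = \sqrt{- \frac{1}{512} + m}$ ($w{\left(m \right)} = \sqrt{m + \frac{1}{\left(4 \left(-2\right)\right)^{3}}} = \sqrt{m + \frac{1}{\left(-8\right)^{3}}} = \sqrt{m + \frac{1}{-512}} = \sqrt{m - \frac{1}{512}} = \sqrt{- \frac{1}{512} + m}$)
$- w{\left(2 \right)} = - \frac{\sqrt{-2 + 1024 \cdot 2}}{32} = - \frac{\sqrt{-2 + 2048}}{32} = - \frac{\sqrt{2046}}{32}$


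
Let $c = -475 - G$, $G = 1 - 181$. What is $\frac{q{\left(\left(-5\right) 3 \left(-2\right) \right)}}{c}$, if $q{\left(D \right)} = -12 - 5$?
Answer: $\frac{17}{295} \approx 0.057627$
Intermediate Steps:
$G = -180$
$c = -295$ ($c = -475 - -180 = -475 + 180 = -295$)
$q{\left(D \right)} = -17$ ($q{\left(D \right)} = -12 - 5 = -17$)
$\frac{q{\left(\left(-5\right) 3 \left(-2\right) \right)}}{c} = - \frac{17}{-295} = \left(-17\right) \left(- \frac{1}{295}\right) = \frac{17}{295}$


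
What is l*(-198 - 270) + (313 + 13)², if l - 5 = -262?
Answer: 226552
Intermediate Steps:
l = -257 (l = 5 - 262 = -257)
l*(-198 - 270) + (313 + 13)² = -257*(-198 - 270) + (313 + 13)² = -257*(-468) + 326² = 120276 + 106276 = 226552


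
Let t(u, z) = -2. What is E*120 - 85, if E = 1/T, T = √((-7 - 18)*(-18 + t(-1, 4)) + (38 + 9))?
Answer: -85 + 120*√547/547 ≈ -79.869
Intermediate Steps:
T = √547 (T = √((-7 - 18)*(-18 - 2) + (38 + 9)) = √(-25*(-20) + 47) = √(500 + 47) = √547 ≈ 23.388)
E = √547/547 (E = 1/√547 = 1*(√547/547) = √547/547 ≈ 0.042757)
E*120 - 85 = (√547/547)*120 - 85 = 120*√547/547 - 85 = -85 + 120*√547/547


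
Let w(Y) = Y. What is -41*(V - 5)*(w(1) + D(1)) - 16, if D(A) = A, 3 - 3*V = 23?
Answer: 2822/3 ≈ 940.67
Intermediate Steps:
V = -20/3 (V = 1 - ⅓*23 = 1 - 23/3 = -20/3 ≈ -6.6667)
-41*(V - 5)*(w(1) + D(1)) - 16 = -41*(-20/3 - 5)*(1 + 1) - 16 = -(-1435)*2/3 - 16 = -41*(-70/3) - 16 = 2870/3 - 16 = 2822/3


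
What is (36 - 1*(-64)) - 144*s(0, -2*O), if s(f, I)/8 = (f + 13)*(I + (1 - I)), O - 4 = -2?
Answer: -14876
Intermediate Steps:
O = 2 (O = 4 - 2 = 2)
s(f, I) = 104 + 8*f (s(f, I) = 8*((f + 13)*(I + (1 - I))) = 8*((13 + f)*1) = 8*(13 + f) = 104 + 8*f)
(36 - 1*(-64)) - 144*s(0, -2*O) = (36 - 1*(-64)) - 144*(104 + 8*0) = (36 + 64) - 144*(104 + 0) = 100 - 144*104 = 100 - 14976 = -14876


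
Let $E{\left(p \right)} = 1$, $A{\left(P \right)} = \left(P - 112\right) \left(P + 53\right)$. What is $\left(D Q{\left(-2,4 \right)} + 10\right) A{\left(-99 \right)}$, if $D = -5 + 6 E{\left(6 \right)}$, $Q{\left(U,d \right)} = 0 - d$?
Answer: $58236$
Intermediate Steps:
$A{\left(P \right)} = \left(-112 + P\right) \left(53 + P\right)$
$Q{\left(U,d \right)} = - d$
$D = 1$ ($D = -5 + 6 \cdot 1 = -5 + 6 = 1$)
$\left(D Q{\left(-2,4 \right)} + 10\right) A{\left(-99 \right)} = \left(1 \left(\left(-1\right) 4\right) + 10\right) \left(-5936 + \left(-99\right)^{2} - -5841\right) = \left(1 \left(-4\right) + 10\right) \left(-5936 + 9801 + 5841\right) = \left(-4 + 10\right) 9706 = 6 \cdot 9706 = 58236$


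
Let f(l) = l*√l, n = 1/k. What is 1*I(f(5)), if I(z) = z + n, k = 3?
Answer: ⅓ + 5*√5 ≈ 11.514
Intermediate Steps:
n = ⅓ (n = 1/3 = ⅓ ≈ 0.33333)
f(l) = l^(3/2)
I(z) = ⅓ + z (I(z) = z + ⅓ = ⅓ + z)
1*I(f(5)) = 1*(⅓ + 5^(3/2)) = 1*(⅓ + 5*√5) = ⅓ + 5*√5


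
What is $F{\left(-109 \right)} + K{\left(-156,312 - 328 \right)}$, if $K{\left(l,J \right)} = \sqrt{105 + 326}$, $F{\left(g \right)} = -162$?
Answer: $-162 + \sqrt{431} \approx -141.24$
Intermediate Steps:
$K{\left(l,J \right)} = \sqrt{431}$
$F{\left(-109 \right)} + K{\left(-156,312 - 328 \right)} = -162 + \sqrt{431}$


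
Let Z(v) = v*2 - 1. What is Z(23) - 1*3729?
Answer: -3684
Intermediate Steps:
Z(v) = -1 + 2*v (Z(v) = 2*v - 1 = -1 + 2*v)
Z(23) - 1*3729 = (-1 + 2*23) - 1*3729 = (-1 + 46) - 3729 = 45 - 3729 = -3684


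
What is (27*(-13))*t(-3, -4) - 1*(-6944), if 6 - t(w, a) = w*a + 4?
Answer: 10454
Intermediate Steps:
t(w, a) = 2 - a*w (t(w, a) = 6 - (w*a + 4) = 6 - (a*w + 4) = 6 - (4 + a*w) = 6 + (-4 - a*w) = 2 - a*w)
(27*(-13))*t(-3, -4) - 1*(-6944) = (27*(-13))*(2 - 1*(-4)*(-3)) - 1*(-6944) = -351*(2 - 12) + 6944 = -351*(-10) + 6944 = 3510 + 6944 = 10454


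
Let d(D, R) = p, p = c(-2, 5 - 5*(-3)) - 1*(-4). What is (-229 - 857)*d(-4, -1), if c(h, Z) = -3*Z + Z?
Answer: 39096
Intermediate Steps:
c(h, Z) = -2*Z
p = -36 (p = -2*(5 - 5*(-3)) - 1*(-4) = -2*(5 + 15) + 4 = -2*20 + 4 = -40 + 4 = -36)
d(D, R) = -36
(-229 - 857)*d(-4, -1) = (-229 - 857)*(-36) = -1086*(-36) = 39096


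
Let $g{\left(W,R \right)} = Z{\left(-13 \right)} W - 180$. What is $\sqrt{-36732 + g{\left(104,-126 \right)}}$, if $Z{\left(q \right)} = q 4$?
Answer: $92 i \sqrt{5} \approx 205.72 i$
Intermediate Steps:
$Z{\left(q \right)} = 4 q$
$g{\left(W,R \right)} = -180 - 52 W$ ($g{\left(W,R \right)} = 4 \left(-13\right) W - 180 = - 52 W - 180 = -180 - 52 W$)
$\sqrt{-36732 + g{\left(104,-126 \right)}} = \sqrt{-36732 - 5588} = \sqrt{-42320} = 92 i \sqrt{5}$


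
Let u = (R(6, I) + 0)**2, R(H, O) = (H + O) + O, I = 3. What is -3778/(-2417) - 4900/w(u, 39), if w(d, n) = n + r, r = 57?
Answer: -2870153/58008 ≈ -49.479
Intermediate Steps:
R(H, O) = H + 2*O
u = 144 (u = ((6 + 2*3) + 0)**2 = ((6 + 6) + 0)**2 = (12 + 0)**2 = 12**2 = 144)
w(d, n) = 57 + n (w(d, n) = n + 57 = 57 + n)
-3778/(-2417) - 4900/w(u, 39) = -3778/(-2417) - 4900/(57 + 39) = -3778*(-1/2417) - 4900/96 = 3778/2417 - 4900*1/96 = 3778/2417 - 1225/24 = -2870153/58008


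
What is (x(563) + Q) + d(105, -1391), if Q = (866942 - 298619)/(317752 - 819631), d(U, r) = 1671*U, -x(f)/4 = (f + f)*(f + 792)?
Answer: -141660513098/23899 ≈ -5.9275e+6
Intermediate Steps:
x(f) = -8*f*(792 + f) (x(f) = -4*(f + f)*(f + 792) = -4*2*f*(792 + f) = -8*f*(792 + f))
Q = -27063/23899 (Q = 568323/(-501879) = 568323*(-1/501879) = -27063/23899 ≈ -1.1324)
(x(563) + Q) + d(105, -1391) = (-8*563*(792 + 563) - 27063/23899) + 1671*105 = (-8*563*1355 - 27063/23899) + 175455 = (-6102920 - 27063/23899) + 175455 = -145853712143/23899 + 175455 = -141660513098/23899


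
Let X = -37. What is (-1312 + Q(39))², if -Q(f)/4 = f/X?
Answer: 2341398544/1369 ≈ 1.7103e+6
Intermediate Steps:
Q(f) = 4*f/37 (Q(f) = -4*f/(-37) = -4*f*(-1)/37 = -(-4)*f/37 = 4*f/37)
(-1312 + Q(39))² = (-1312 + (4/37)*39)² = (-1312 + 156/37)² = (-48388/37)² = 2341398544/1369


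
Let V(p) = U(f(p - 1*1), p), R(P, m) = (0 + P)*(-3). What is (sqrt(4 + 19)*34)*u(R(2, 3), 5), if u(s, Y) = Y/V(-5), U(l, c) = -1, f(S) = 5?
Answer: -170*sqrt(23) ≈ -815.29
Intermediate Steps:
R(P, m) = -3*P (R(P, m) = P*(-3) = -3*P)
V(p) = -1
u(s, Y) = -Y (u(s, Y) = Y/(-1) = Y*(-1) = -Y)
(sqrt(4 + 19)*34)*u(R(2, 3), 5) = (sqrt(4 + 19)*34)*(-1*5) = (sqrt(23)*34)*(-5) = (34*sqrt(23))*(-5) = -170*sqrt(23)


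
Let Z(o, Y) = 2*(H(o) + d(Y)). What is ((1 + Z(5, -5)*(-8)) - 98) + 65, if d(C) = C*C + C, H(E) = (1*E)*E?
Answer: -752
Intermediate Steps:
H(E) = E² (H(E) = E*E = E²)
d(C) = C + C² (d(C) = C² + C = C + C²)
Z(o, Y) = 2*o² + 2*Y*(1 + Y) (Z(o, Y) = 2*(o² + Y*(1 + Y)) = 2*o² + 2*Y*(1 + Y))
((1 + Z(5, -5)*(-8)) - 98) + 65 = ((1 + (2*5² + 2*(-5)*(1 - 5))*(-8)) - 98) + 65 = ((1 + (2*25 + 2*(-5)*(-4))*(-8)) - 98) + 65 = ((1 + (50 + 40)*(-8)) - 98) + 65 = ((1 + 90*(-8)) - 98) + 65 = ((1 - 720) - 98) + 65 = (-719 - 98) + 65 = -817 + 65 = -752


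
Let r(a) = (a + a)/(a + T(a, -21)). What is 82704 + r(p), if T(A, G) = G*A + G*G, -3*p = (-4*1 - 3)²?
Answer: 3887086/47 ≈ 82704.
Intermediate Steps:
p = -49/3 (p = -(-4*1 - 3)²/3 = -(-4 - 3)²/3 = -⅓*(-7)² = -⅓*49 = -49/3 ≈ -16.333)
T(A, G) = G² + A*G (T(A, G) = A*G + G² = G² + A*G)
r(a) = 2*a/(441 - 20*a) (r(a) = (a + a)/(a - 21*(a - 21)) = (2*a)/(a - 21*(-21 + a)) = (2*a)/(a + (441 - 21*a)) = (2*a)/(441 - 20*a) = 2*a/(441 - 20*a))
82704 + r(p) = 82704 + 2*(-49/3)/(441 - 20*(-49/3)) = 82704 + 2*(-49/3)/(441 + 980/3) = 82704 + 2*(-49/3)/(2303/3) = 82704 + 2*(-49/3)*(3/2303) = 82704 - 2/47 = 3887086/47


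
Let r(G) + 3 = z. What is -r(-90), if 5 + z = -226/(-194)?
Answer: 663/97 ≈ 6.8351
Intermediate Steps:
z = -372/97 (z = -5 - 226/(-194) = -5 - 226*(-1/194) = -5 + 113/97 = -372/97 ≈ -3.8351)
r(G) = -663/97 (r(G) = -3 - 372/97 = -663/97)
-r(-90) = -1*(-663/97) = 663/97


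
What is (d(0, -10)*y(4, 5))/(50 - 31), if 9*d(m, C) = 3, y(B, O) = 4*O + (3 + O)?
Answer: 28/57 ≈ 0.49123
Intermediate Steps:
y(B, O) = 3 + 5*O
d(m, C) = 1/3 (d(m, C) = (1/9)*3 = 1/3)
(d(0, -10)*y(4, 5))/(50 - 31) = ((3 + 5*5)/3)/(50 - 31) = ((3 + 25)/3)/19 = ((1/3)*28)*(1/19) = (28/3)*(1/19) = 28/57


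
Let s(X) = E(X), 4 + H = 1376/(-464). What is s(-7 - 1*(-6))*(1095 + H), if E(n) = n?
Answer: -31553/29 ≈ -1088.0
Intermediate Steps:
H = -202/29 (H = -4 + 1376/(-464) = -4 + 1376*(-1/464) = -4 - 86/29 = -202/29 ≈ -6.9655)
s(X) = X
s(-7 - 1*(-6))*(1095 + H) = (-7 - 1*(-6))*(1095 - 202/29) = (-7 + 6)*(31553/29) = -1*31553/29 = -31553/29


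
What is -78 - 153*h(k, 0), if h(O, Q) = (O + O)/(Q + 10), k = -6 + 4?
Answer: -84/5 ≈ -16.800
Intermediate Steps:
k = -2
h(O, Q) = 2*O/(10 + Q) (h(O, Q) = (2*O)/(10 + Q) = 2*O/(10 + Q))
-78 - 153*h(k, 0) = -78 - 306*(-2)/(10 + 0) = -78 - 306*(-2)/10 = -78 - 153*(-⅖) = -78 + 306/5 = -84/5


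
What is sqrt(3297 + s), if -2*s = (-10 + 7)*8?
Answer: sqrt(3309) ≈ 57.524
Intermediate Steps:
s = 12 (s = -(-10 + 7)*8/2 = -(-3)*8/2 = -1/2*(-24) = 12)
sqrt(3297 + s) = sqrt(3297 + 12) = sqrt(3309)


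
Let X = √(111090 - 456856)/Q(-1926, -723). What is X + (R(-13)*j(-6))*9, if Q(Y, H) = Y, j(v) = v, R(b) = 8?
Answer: -432 - I*√345766/1926 ≈ -432.0 - 0.30531*I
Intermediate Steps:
X = -I*√345766/1926 (X = √(111090 - 456856)/(-1926) = √(-345766)*(-1/1926) = (I*√345766)*(-1/1926) = -I*√345766/1926 ≈ -0.30531*I)
X + (R(-13)*j(-6))*9 = -I*√345766/1926 + (8*(-6))*9 = -I*√345766/1926 - 48*9 = -I*√345766/1926 - 432 = -432 - I*√345766/1926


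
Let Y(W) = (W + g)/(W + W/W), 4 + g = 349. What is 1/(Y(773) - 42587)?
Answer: -9/383270 ≈ -2.3482e-5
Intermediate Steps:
g = 345 (g = -4 + 349 = 345)
Y(W) = (345 + W)/(1 + W) (Y(W) = (W + 345)/(W + W/W) = (345 + W)/(W + 1) = (345 + W)/(1 + W))
1/(Y(773) - 42587) = 1/((345 + 773)/(1 + 773) - 42587) = 1/(1118/774 - 42587) = 1/((1/774)*1118 - 42587) = 1/(13/9 - 42587) = 1/(-383270/9) = -9/383270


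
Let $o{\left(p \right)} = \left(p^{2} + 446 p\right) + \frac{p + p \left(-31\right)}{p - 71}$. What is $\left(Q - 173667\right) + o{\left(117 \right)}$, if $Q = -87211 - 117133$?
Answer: $- \frac{7180975}{23} \approx -3.1222 \cdot 10^{5}$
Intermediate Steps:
$Q = -204344$
$o{\left(p \right)} = p^{2} + 446 p - \frac{30 p}{-71 + p}$ ($o{\left(p \right)} = \left(p^{2} + 446 p\right) + \frac{p - 31 p}{-71 + p} = \left(p^{2} + 446 p\right) + \frac{\left(-30\right) p}{-71 + p} = \left(p^{2} + 446 p\right) - \frac{30 p}{-71 + p} = p^{2} + 446 p - \frac{30 p}{-71 + p}$)
$\left(Q - 173667\right) + o{\left(117 \right)} = \left(-204344 - 173667\right) + \frac{117 \left(-31696 + 117^{2} + 375 \cdot 117\right)}{-71 + 117} = -378011 + \frac{117 \left(-31696 + 13689 + 43875\right)}{46} = -378011 + 117 \cdot \frac{1}{46} \cdot 25868 = -378011 + \frac{1513278}{23} = - \frac{7180975}{23}$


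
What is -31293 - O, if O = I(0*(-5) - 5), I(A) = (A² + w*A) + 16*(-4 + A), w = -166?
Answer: -32004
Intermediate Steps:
I(A) = -64 + A² - 150*A (I(A) = (A² - 166*A) + 16*(-4 + A) = (A² - 166*A) + (-64 + 16*A) = -64 + A² - 150*A)
O = 711 (O = -64 + (0*(-5) - 5)² - 150*(0*(-5) - 5) = -64 + (0 - 5)² - 150*(0 - 5) = -64 + (-5)² - 150*(-5) = -64 + 25 + 750 = 711)
-31293 - O = -31293 - 1*711 = -31293 - 711 = -32004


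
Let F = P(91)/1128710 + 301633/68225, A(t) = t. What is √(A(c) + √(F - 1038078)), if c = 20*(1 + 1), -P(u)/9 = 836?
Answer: √(784127069148361000 + 140011345*I*√20349539954263269199363)/140011345 ≈ 23.018 + 22.132*I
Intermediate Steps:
P(u) = -7524 (P(u) = -9*836 = -7524)
c = 40 (c = 20*2 = 40)
F = 3090389623/700056725 (F = -7524/1128710 + 301633/68225 = -7524*1/1128710 + 301633*(1/68225) = -342/51305 + 301633/68225 = 3090389623/700056725 ≈ 4.4145)
√(A(c) + √(F - 1038078)) = √(40 + √(3090389623/700056725 - 1038078)) = √(40 + √(-726710394584927/700056725)) = √(40 + I*√20349539954263269199363/140011345)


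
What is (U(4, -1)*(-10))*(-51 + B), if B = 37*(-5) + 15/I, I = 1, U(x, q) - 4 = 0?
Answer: 8840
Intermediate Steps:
U(x, q) = 4 (U(x, q) = 4 + 0 = 4)
B = -170 (B = 37*(-5) + 15/1 = -185 + 15*1 = -185 + 15 = -170)
(U(4, -1)*(-10))*(-51 + B) = (4*(-10))*(-51 - 170) = -40*(-221) = 8840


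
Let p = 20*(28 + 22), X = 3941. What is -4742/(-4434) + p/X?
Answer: 11561111/8737197 ≈ 1.3232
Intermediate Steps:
p = 1000 (p = 20*50 = 1000)
-4742/(-4434) + p/X = -4742/(-4434) + 1000/3941 = -4742*(-1/4434) + 1000*(1/3941) = 2371/2217 + 1000/3941 = 11561111/8737197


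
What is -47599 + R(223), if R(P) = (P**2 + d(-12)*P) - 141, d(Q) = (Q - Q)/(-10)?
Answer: 1989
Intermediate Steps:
d(Q) = 0 (d(Q) = 0*(-1/10) = 0)
R(P) = -141 + P**2 (R(P) = (P**2 + 0*P) - 141 = (P**2 + 0) - 141 = P**2 - 141 = -141 + P**2)
-47599 + R(223) = -47599 + (-141 + 223**2) = -47599 + (-141 + 49729) = -47599 + 49588 = 1989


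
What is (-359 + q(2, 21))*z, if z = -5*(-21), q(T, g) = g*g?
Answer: 8610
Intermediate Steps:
q(T, g) = g²
z = 105
(-359 + q(2, 21))*z = (-359 + 21²)*105 = (-359 + 441)*105 = 82*105 = 8610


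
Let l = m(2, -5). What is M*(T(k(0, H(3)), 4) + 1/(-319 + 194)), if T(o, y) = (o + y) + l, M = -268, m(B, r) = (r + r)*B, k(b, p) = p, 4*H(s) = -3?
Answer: 561393/125 ≈ 4491.1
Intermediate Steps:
H(s) = -¾ (H(s) = (¼)*(-3) = -¾)
m(B, r) = 2*B*r (m(B, r) = (2*r)*B = 2*B*r)
l = -20 (l = 2*2*(-5) = -20)
T(o, y) = -20 + o + y (T(o, y) = (o + y) - 20 = -20 + o + y)
M*(T(k(0, H(3)), 4) + 1/(-319 + 194)) = -268*((-20 - ¾ + 4) + 1/(-319 + 194)) = -268*(-67/4 + 1/(-125)) = -268*(-67/4 - 1/125) = -268*(-8379/500) = 561393/125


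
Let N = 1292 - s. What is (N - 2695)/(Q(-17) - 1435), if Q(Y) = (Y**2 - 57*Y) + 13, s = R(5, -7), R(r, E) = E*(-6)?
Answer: 1445/164 ≈ 8.8110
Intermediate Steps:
R(r, E) = -6*E
s = 42 (s = -6*(-7) = 42)
Q(Y) = 13 + Y**2 - 57*Y
N = 1250 (N = 1292 - 1*42 = 1292 - 42 = 1250)
(N - 2695)/(Q(-17) - 1435) = (1250 - 2695)/((13 + (-17)**2 - 57*(-17)) - 1435) = -1445/((13 + 289 + 969) - 1435) = -1445/(1271 - 1435) = -1445/(-164) = -1445*(-1/164) = 1445/164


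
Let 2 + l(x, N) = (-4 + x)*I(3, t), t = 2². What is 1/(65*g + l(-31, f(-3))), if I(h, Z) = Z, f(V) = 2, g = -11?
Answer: -1/857 ≈ -0.0011669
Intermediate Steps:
t = 4
l(x, N) = -18 + 4*x (l(x, N) = -2 + (-4 + x)*4 = -2 + (-16 + 4*x) = -18 + 4*x)
1/(65*g + l(-31, f(-3))) = 1/(65*(-11) + (-18 + 4*(-31))) = 1/(-715 + (-18 - 124)) = 1/(-715 - 142) = 1/(-857) = -1/857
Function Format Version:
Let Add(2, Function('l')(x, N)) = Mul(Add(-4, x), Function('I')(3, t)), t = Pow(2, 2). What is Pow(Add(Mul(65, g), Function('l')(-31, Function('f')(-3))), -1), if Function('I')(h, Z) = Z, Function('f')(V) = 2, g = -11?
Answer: Rational(-1, 857) ≈ -0.0011669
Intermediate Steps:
t = 4
Function('l')(x, N) = Add(-18, Mul(4, x)) (Function('l')(x, N) = Add(-2, Mul(Add(-4, x), 4)) = Add(-2, Add(-16, Mul(4, x))) = Add(-18, Mul(4, x)))
Pow(Add(Mul(65, g), Function('l')(-31, Function('f')(-3))), -1) = Pow(Add(Mul(65, -11), Add(-18, Mul(4, -31))), -1) = Pow(Add(-715, Add(-18, -124)), -1) = Pow(Add(-715, -142), -1) = Pow(-857, -1) = Rational(-1, 857)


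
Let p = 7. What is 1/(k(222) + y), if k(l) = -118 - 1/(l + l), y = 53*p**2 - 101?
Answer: 444/1055831 ≈ 0.00042052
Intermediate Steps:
y = 2496 (y = 53*7**2 - 101 = 53*49 - 101 = 2597 - 101 = 2496)
k(l) = -118 - 1/(2*l)
1/(k(222) + y) = 1/((-118 - 1/2/222) + 2496) = 1/((-118 - 1/2*1/222) + 2496) = 1/((-118 - 1/444) + 2496) = 1/(-52393/444 + 2496) = 1/(1055831/444) = 444/1055831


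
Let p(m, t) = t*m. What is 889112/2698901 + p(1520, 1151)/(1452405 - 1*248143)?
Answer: 2896252536432/1625091958031 ≈ 1.7822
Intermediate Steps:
p(m, t) = m*t
889112/2698901 + p(1520, 1151)/(1452405 - 1*248143) = 889112/2698901 + (1520*1151)/(1452405 - 1*248143) = 889112*(1/2698901) + 1749520/(1452405 - 248143) = 889112/2698901 + 1749520/1204262 = 889112/2698901 + 1749520*(1/1204262) = 889112/2698901 + 874760/602131 = 2896252536432/1625091958031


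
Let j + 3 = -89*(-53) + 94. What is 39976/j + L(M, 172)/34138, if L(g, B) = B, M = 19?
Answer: 85345479/10258469 ≈ 8.3195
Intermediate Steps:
j = 4808 (j = -3 + (-89*(-53) + 94) = -3 + (4717 + 94) = -3 + 4811 = 4808)
39976/j + L(M, 172)/34138 = 39976/4808 + 172/34138 = 39976*(1/4808) + 172*(1/34138) = 4997/601 + 86/17069 = 85345479/10258469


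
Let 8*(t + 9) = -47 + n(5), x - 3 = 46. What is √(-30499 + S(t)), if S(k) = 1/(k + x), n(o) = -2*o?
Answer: I*√2109583227/263 ≈ 174.64*I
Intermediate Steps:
x = 49 (x = 3 + 46 = 49)
t = -129/8 (t = -9 + (-47 - 2*5)/8 = -9 + (-47 - 10)/8 = -9 + (⅛)*(-57) = -9 - 57/8 = -129/8 ≈ -16.125)
S(k) = 1/(49 + k) (S(k) = 1/(k + 49) = 1/(49 + k))
√(-30499 + S(t)) = √(-30499 + 1/(49 - 129/8)) = √(-30499 + 1/(263/8)) = √(-30499 + 8/263) = √(-8021229/263) = I*√2109583227/263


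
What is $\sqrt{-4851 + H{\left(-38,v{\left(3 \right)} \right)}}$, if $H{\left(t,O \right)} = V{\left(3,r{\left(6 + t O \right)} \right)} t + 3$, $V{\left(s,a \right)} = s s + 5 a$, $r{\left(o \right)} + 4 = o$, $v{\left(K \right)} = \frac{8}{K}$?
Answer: $\frac{5 \sqrt{4926}}{3} \approx 116.98$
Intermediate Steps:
$r{\left(o \right)} = -4 + o$
$V{\left(s,a \right)} = s^{2} + 5 a$
$H{\left(t,O \right)} = 3 + t \left(19 + 5 O t\right)$ ($H{\left(t,O \right)} = \left(3^{2} + 5 \left(-4 + \left(6 + t O\right)\right)\right) t + 3 = \left(9 + 5 \left(-4 + \left(6 + O t\right)\right)\right) t + 3 = \left(9 + 5 \left(2 + O t\right)\right) t + 3 = \left(9 + \left(10 + 5 O t\right)\right) t + 3 = \left(19 + 5 O t\right) t + 3 = t \left(19 + 5 O t\right) + 3 = 3 + t \left(19 + 5 O t\right)$)
$\sqrt{-4851 + H{\left(-38,v{\left(3 \right)} \right)}} = \sqrt{-4851 - \left(-3 + 38 \left(19 + 5 \cdot \frac{8}{3} \left(-38\right)\right)\right)} = \sqrt{-4851 - \left(-3 + 38 \left(19 - \frac{1520}{3}\right)\right)} = \sqrt{-4851 + \left(3 - - \frac{55594}{3}\right)} = \sqrt{-4851 + \left(3 + \frac{55594}{3}\right)} = \sqrt{-4851 + \frac{55603}{3}} = \sqrt{\frac{41050}{3}} = \frac{5 \sqrt{4926}}{3}$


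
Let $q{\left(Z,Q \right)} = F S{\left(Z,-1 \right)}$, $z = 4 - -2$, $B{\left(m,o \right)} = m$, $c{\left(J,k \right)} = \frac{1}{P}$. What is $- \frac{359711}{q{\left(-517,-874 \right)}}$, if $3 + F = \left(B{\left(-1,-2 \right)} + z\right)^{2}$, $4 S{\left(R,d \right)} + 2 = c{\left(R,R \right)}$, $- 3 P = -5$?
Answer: $\frac{327010}{7} \approx 46716.0$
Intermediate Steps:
$P = \frac{5}{3}$ ($P = \left(- \frac{1}{3}\right) \left(-5\right) = \frac{5}{3} \approx 1.6667$)
$c{\left(J,k \right)} = \frac{3}{5}$ ($c{\left(J,k \right)} = \frac{1}{\frac{5}{3}} = \frac{3}{5}$)
$z = 6$ ($z = 4 + 2 = 6$)
$S{\left(R,d \right)} = - \frac{7}{20}$ ($S{\left(R,d \right)} = - \frac{1}{2} + \frac{1}{4} \cdot \frac{3}{5} = - \frac{1}{2} + \frac{3}{20} = - \frac{7}{20}$)
$F = 22$ ($F = -3 + \left(-1 + 6\right)^{2} = -3 + 5^{2} = -3 + 25 = 22$)
$q{\left(Z,Q \right)} = - \frac{77}{10}$ ($q{\left(Z,Q \right)} = 22 \left(- \frac{7}{20}\right) = - \frac{77}{10}$)
$- \frac{359711}{q{\left(-517,-874 \right)}} = - \frac{359711}{- \frac{77}{10}} = \left(-359711\right) \left(- \frac{10}{77}\right) = \frac{327010}{7}$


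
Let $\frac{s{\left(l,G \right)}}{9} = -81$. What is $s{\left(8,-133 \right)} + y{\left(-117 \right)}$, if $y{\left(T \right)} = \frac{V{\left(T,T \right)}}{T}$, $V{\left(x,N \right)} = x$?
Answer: $-728$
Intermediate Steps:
$s{\left(l,G \right)} = -729$ ($s{\left(l,G \right)} = 9 \left(-81\right) = -729$)
$y{\left(T \right)} = 1$ ($y{\left(T \right)} = \frac{T}{T} = 1$)
$s{\left(8,-133 \right)} + y{\left(-117 \right)} = -729 + 1 = -728$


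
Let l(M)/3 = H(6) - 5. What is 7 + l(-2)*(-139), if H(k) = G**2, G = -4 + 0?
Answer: -4580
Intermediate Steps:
G = -4
H(k) = 16 (H(k) = (-4)**2 = 16)
l(M) = 33 (l(M) = 3*(16 - 5) = 3*11 = 33)
7 + l(-2)*(-139) = 7 + 33*(-139) = 7 - 4587 = -4580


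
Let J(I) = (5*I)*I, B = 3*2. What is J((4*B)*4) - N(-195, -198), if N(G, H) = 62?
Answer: 46018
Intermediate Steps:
B = 6
J(I) = 5*I**2
J((4*B)*4) - N(-195, -198) = 5*((4*6)*4)**2 - 1*62 = 5*(24*4)**2 - 62 = 5*96**2 - 62 = 5*9216 - 62 = 46080 - 62 = 46018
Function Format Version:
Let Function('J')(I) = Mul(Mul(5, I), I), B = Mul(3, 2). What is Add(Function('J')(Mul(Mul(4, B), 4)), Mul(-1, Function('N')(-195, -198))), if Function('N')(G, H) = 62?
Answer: 46018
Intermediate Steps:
B = 6
Function('J')(I) = Mul(5, Pow(I, 2))
Add(Function('J')(Mul(Mul(4, B), 4)), Mul(-1, Function('N')(-195, -198))) = Add(Mul(5, Pow(Mul(Mul(4, 6), 4), 2)), Mul(-1, 62)) = Add(Mul(5, Pow(Mul(24, 4), 2)), -62) = Add(Mul(5, Pow(96, 2)), -62) = Add(Mul(5, 9216), -62) = Add(46080, -62) = 46018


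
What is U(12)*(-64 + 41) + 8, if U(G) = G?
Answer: -268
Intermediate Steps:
U(12)*(-64 + 41) + 8 = 12*(-64 + 41) + 8 = 12*(-23) + 8 = -276 + 8 = -268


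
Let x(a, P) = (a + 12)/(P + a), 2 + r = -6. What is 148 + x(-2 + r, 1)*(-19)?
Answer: 1370/9 ≈ 152.22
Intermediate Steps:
r = -8 (r = -2 - 6 = -8)
x(a, P) = (12 + a)/(P + a)
148 + x(-2 + r, 1)*(-19) = 148 + ((12 + (-2 - 8))/(1 + (-2 - 8)))*(-19) = 148 + ((12 - 10)/(1 - 10))*(-19) = 148 + (2/(-9))*(-19) = 148 - ⅑*2*(-19) = 148 - 2/9*(-19) = 148 + 38/9 = 1370/9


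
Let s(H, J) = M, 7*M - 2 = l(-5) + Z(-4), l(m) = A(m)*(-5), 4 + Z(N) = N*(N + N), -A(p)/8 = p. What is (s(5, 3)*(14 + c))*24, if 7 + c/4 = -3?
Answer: 106080/7 ≈ 15154.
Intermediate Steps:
c = -40 (c = -28 + 4*(-3) = -28 - 12 = -40)
A(p) = -8*p
Z(N) = -4 + 2*N² (Z(N) = -4 + N*(N + N) = -4 + N*(2*N) = -4 + 2*N²)
l(m) = 40*m (l(m) = -8*m*(-5) = 40*m)
M = -170/7 (M = 2/7 + (40*(-5) + (-4 + 2*(-4)²))/7 = 2/7 + (-200 + (-4 + 2*16))/7 = 2/7 + (-200 + (-4 + 32))/7 = 2/7 + (-200 + 28)/7 = 2/7 + (⅐)*(-172) = 2/7 - 172/7 = -170/7 ≈ -24.286)
s(H, J) = -170/7
(s(5, 3)*(14 + c))*24 = -170*(14 - 40)/7*24 = -170/7*(-26)*24 = (4420/7)*24 = 106080/7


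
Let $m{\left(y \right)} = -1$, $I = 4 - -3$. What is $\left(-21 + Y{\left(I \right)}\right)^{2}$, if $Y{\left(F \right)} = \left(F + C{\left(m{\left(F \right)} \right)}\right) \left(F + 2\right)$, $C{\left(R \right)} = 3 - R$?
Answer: $6084$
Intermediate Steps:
$I = 7$ ($I = 4 + 3 = 7$)
$Y{\left(F \right)} = \left(2 + F\right) \left(4 + F\right)$ ($Y{\left(F \right)} = \left(F + \left(3 - -1\right)\right) \left(F + 2\right) = \left(F + \left(3 + 1\right)\right) \left(2 + F\right) = \left(F + 4\right) \left(2 + F\right) = \left(4 + F\right) \left(2 + F\right) = \left(2 + F\right) \left(4 + F\right)$)
$\left(-21 + Y{\left(I \right)}\right)^{2} = \left(-21 + \left(8 + 7^{2} + 6 \cdot 7\right)\right)^{2} = \left(-21 + \left(8 + 49 + 42\right)\right)^{2} = \left(-21 + 99\right)^{2} = 78^{2} = 6084$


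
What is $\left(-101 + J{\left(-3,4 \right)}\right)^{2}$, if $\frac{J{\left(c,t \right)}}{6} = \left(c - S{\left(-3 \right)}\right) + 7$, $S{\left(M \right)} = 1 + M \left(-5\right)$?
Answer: $29929$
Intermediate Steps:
$S{\left(M \right)} = 1 - 5 M$
$J{\left(c,t \right)} = -54 + 6 c$ ($J{\left(c,t \right)} = 6 \left(\left(c - \left(1 - -15\right)\right) + 7\right) = 6 \left(\left(c - \left(1 + 15\right)\right) + 7\right) = 6 \left(\left(c - 16\right) + 7\right) = 6 \left(\left(-16 + c\right) + 7\right) = 6 \left(-9 + c\right) = -54 + 6 c$)
$\left(-101 + J{\left(-3,4 \right)}\right)^{2} = \left(-101 + \left(-54 + 6 \left(-3\right)\right)\right)^{2} = \left(-101 - 72\right)^{2} = \left(-173\right)^{2} = 29929$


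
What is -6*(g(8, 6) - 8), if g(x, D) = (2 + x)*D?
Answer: -312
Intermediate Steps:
g(x, D) = D*(2 + x)
-6*(g(8, 6) - 8) = -6*(6*(2 + 8) - 8) = -6*(6*10 - 8) = -6*(60 - 8) = -6*52 = -312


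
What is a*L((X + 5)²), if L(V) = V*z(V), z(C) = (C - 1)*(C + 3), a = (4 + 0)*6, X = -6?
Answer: 0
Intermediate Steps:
a = 24 (a = 4*6 = 24)
z(C) = (-1 + C)*(3 + C)
L(V) = V*(-3 + V² + 2*V)
a*L((X + 5)²) = 24*((-6 + 5)²*(-3 + ((-6 + 5)²)² + 2*(-6 + 5)²)) = 24*((-1)²*(-3 + ((-1)²)² + 2*(-1)²)) = 24*(1*(-3 + 1² + 2*1)) = 24*(1*(-3 + 1 + 2)) = 24*(1*0) = 24*0 = 0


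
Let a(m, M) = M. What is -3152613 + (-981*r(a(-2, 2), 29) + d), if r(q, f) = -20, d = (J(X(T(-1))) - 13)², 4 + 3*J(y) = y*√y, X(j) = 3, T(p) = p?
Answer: -28195061/9 - 86*√3/3 ≈ -3.1328e+6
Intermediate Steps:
J(y) = -4/3 + y^(3/2)/3 (J(y) = -4/3 + (y*√y)/3 = -4/3 + y^(3/2)/3)
d = (-43/3 + √3)² (d = ((-4/3 + 3^(3/2)/3) - 13)² = ((-4/3 + (3*√3)/3) - 13)² = ((-4/3 + √3) - 13)² = (-43/3 + √3)² ≈ 158.79)
-3152613 + (-981*r(a(-2, 2), 29) + d) = -3152613 + (-981*(-20) + (1876/9 - 86*√3/3)) = -3152613 + (19620 + (1876/9 - 86*√3/3)) = -3152613 + (178456/9 - 86*√3/3) = -28195061/9 - 86*√3/3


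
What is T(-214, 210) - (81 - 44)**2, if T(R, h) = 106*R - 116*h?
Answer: -48413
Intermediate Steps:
T(R, h) = -116*h + 106*R
T(-214, 210) - (81 - 44)**2 = (-116*210 + 106*(-214)) - (81 - 44)**2 = (-24360 - 22684) - 1*37**2 = -47044 - 1*1369 = -47044 - 1369 = -48413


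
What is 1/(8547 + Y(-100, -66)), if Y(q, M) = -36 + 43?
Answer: 1/8554 ≈ 0.00011690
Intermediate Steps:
Y(q, M) = 7
1/(8547 + Y(-100, -66)) = 1/(8547 + 7) = 1/8554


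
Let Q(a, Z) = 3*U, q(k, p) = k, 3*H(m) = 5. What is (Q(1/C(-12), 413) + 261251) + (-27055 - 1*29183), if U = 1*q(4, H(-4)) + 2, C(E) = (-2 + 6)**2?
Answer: 205031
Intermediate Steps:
H(m) = 5/3 (H(m) = (1/3)*5 = 5/3)
C(E) = 16 (C(E) = 4**2 = 16)
U = 6 (U = 1*4 + 2 = 4 + 2 = 6)
Q(a, Z) = 18 (Q(a, Z) = 3*6 = 18)
(Q(1/C(-12), 413) + 261251) + (-27055 - 1*29183) = (18 + 261251) + (-27055 - 1*29183) = 261269 + (-27055 - 29183) = 261269 - 56238 = 205031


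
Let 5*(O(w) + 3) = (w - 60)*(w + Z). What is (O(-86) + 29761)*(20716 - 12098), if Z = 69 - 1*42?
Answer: 1356507672/5 ≈ 2.7130e+8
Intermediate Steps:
Z = 27 (Z = 69 - 42 = 27)
O(w) = -3 + (-60 + w)*(27 + w)/5 (O(w) = -3 + ((w - 60)*(w + 27))/5 = -3 + ((-60 + w)*(27 + w))/5 = -3 + (-60 + w)*(27 + w)/5)
(O(-86) + 29761)*(20716 - 12098) = ((-327 - 33/5*(-86) + (⅕)*(-86)²) + 29761)*(20716 - 12098) = ((-327 + 2838/5 + (⅕)*7396) + 29761)*8618 = ((-327 + 2838/5 + 7396/5) + 29761)*8618 = (8599/5 + 29761)*8618 = (157404/5)*8618 = 1356507672/5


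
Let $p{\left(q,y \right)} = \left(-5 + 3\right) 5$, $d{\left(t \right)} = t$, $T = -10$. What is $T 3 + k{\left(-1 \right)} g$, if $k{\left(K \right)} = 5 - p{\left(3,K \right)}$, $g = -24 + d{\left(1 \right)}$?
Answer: $-375$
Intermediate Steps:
$g = -23$ ($g = -24 + 1 = -23$)
$p{\left(q,y \right)} = -10$ ($p{\left(q,y \right)} = \left(-2\right) 5 = -10$)
$k{\left(K \right)} = 15$ ($k{\left(K \right)} = 5 - -10 = 5 + 10 = 15$)
$T 3 + k{\left(-1 \right)} g = \left(-10\right) 3 + 15 \left(-23\right) = -30 - 345 = -375$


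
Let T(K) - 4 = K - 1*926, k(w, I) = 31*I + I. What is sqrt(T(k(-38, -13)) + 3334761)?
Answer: 41*sqrt(1983) ≈ 1825.8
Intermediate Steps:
k(w, I) = 32*I
T(K) = -922 + K (T(K) = 4 + (K - 1*926) = 4 + (K - 926) = 4 + (-926 + K) = -922 + K)
sqrt(T(k(-38, -13)) + 3334761) = sqrt((-922 + 32*(-13)) + 3334761) = sqrt((-922 - 416) + 3334761) = sqrt(-1338 + 3334761) = sqrt(3333423) = 41*sqrt(1983)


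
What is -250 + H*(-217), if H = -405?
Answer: 87635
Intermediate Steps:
-250 + H*(-217) = -250 - 405*(-217) = -250 + 87885 = 87635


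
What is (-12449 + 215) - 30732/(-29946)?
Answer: -61054772/4991 ≈ -12233.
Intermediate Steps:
(-12449 + 215) - 30732/(-29946) = -12234 - 30732*(-1/29946) = -12234 + 5122/4991 = -61054772/4991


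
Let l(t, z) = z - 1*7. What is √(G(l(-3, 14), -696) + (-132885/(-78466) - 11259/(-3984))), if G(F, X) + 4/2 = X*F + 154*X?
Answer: I*√19010982160703665517/13025356 ≈ 334.74*I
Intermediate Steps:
l(t, z) = -7 + z (l(t, z) = z - 7 = -7 + z)
G(F, X) = -2 + 154*X + F*X (G(F, X) = -2 + (X*F + 154*X) = -2 + (F*X + 154*X) = -2 + (154*X + F*X) = -2 + 154*X + F*X)
√(G(l(-3, 14), -696) + (-132885/(-78466) - 11259/(-3984))) = √((-2 + 154*(-696) + (-7 + 14)*(-696)) + (-132885/(-78466) - 11259/(-3984))) = √((-2 - 107184 + 7*(-696)) + (-132885*(-1/78466) - 11259*(-1/3984))) = √((-2 - 107184 - 4872) + (132885/78466 + 3753/1328)) = √(-112058 + 235477089/52101424) = √(-5838145893503/52101424) = I*√19010982160703665517/13025356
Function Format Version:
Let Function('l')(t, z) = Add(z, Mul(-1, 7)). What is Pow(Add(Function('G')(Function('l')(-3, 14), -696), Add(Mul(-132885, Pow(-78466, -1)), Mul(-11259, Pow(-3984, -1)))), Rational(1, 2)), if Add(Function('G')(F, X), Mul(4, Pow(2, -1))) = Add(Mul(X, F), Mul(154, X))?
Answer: Mul(Rational(1, 13025356), I, Pow(19010982160703665517, Rational(1, 2))) ≈ Mul(334.74, I)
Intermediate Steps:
Function('l')(t, z) = Add(-7, z) (Function('l')(t, z) = Add(z, -7) = Add(-7, z))
Function('G')(F, X) = Add(-2, Mul(154, X), Mul(F, X)) (Function('G')(F, X) = Add(-2, Add(Mul(X, F), Mul(154, X))) = Add(-2, Add(Mul(F, X), Mul(154, X))) = Add(-2, Add(Mul(154, X), Mul(F, X))) = Add(-2, Mul(154, X), Mul(F, X)))
Pow(Add(Function('G')(Function('l')(-3, 14), -696), Add(Mul(-132885, Pow(-78466, -1)), Mul(-11259, Pow(-3984, -1)))), Rational(1, 2)) = Pow(Add(Add(-2, Mul(154, -696), Mul(Add(-7, 14), -696)), Add(Mul(-132885, Pow(-78466, -1)), Mul(-11259, Pow(-3984, -1)))), Rational(1, 2)) = Pow(Add(Add(-2, -107184, Mul(7, -696)), Add(Mul(-132885, Rational(-1, 78466)), Mul(-11259, Rational(-1, 3984)))), Rational(1, 2)) = Pow(Add(Add(-2, -107184, -4872), Add(Rational(132885, 78466), Rational(3753, 1328))), Rational(1, 2)) = Pow(Add(-112058, Rational(235477089, 52101424)), Rational(1, 2)) = Pow(Rational(-5838145893503, 52101424), Rational(1, 2)) = Mul(Rational(1, 13025356), I, Pow(19010982160703665517, Rational(1, 2)))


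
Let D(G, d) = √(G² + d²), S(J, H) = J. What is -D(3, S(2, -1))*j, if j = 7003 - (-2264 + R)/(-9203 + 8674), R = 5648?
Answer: -3707971*√13/529 ≈ -25273.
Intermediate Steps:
j = 3707971/529 (j = 7003 - (-2264 + 5648)/(-9203 + 8674) = 7003 - 3384/(-529) = 7003 - 3384*(-1)/529 = 7003 - 1*(-3384/529) = 7003 + 3384/529 = 3707971/529 ≈ 7009.4)
-D(3, S(2, -1))*j = -√(3² + 2²)*3707971/529 = -√(9 + 4)*3707971/529 = -√13*3707971/529 = -3707971*√13/529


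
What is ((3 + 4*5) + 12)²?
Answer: 1225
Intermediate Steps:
((3 + 4*5) + 12)² = ((3 + 20) + 12)² = (23 + 12)² = 35² = 1225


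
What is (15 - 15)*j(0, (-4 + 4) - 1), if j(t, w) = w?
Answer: 0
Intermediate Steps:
(15 - 15)*j(0, (-4 + 4) - 1) = (15 - 15)*((-4 + 4) - 1) = 0*(0 - 1) = 0*(-1) = 0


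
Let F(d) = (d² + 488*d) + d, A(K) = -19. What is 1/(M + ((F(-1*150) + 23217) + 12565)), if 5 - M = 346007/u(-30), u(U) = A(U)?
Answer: 19/59810 ≈ 0.00031767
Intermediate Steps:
u(U) = -19
F(d) = d² + 489*d
M = 346102/19 (M = 5 - 346007/(-19) = 5 - 346007*(-1)/19 = 5 - 1*(-346007/19) = 5 + 346007/19 = 346102/19 ≈ 18216.)
1/(M + ((F(-1*150) + 23217) + 12565)) = 1/(346102/19 + (((-1*150)*(489 - 1*150) + 23217) + 12565)) = 1/(346102/19 + ((-150*(489 - 150) + 23217) + 12565)) = 1/(346102/19 + ((-150*339 + 23217) + 12565)) = 1/(346102/19 + ((-50850 + 23217) + 12565)) = 1/(346102/19 + (-27633 + 12565)) = 1/(346102/19 - 15068) = 1/(59810/19) = 19/59810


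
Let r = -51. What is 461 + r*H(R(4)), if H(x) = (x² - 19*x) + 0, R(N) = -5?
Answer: -5659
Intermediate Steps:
H(x) = x² - 19*x
461 + r*H(R(4)) = 461 - (-255)*(-19 - 5) = 461 - (-255)*(-24) = 461 - 51*120 = 461 - 6120 = -5659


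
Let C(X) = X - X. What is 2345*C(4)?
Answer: 0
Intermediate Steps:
C(X) = 0
2345*C(4) = 2345*0 = 0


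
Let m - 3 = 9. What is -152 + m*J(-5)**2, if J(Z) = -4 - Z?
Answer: -140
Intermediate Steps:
m = 12 (m = 3 + 9 = 12)
-152 + m*J(-5)**2 = -152 + 12*(-4 - 1*(-5))**2 = -152 + 12*(-4 + 5)**2 = -152 + 12*1**2 = -152 + 12*1 = -152 + 12 = -140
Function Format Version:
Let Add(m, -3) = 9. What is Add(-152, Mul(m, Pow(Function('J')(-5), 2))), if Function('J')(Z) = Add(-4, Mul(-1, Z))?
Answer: -140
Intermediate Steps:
m = 12 (m = Add(3, 9) = 12)
Add(-152, Mul(m, Pow(Function('J')(-5), 2))) = Add(-152, Mul(12, Pow(Add(-4, Mul(-1, -5)), 2))) = Add(-152, Mul(12, Pow(Add(-4, 5), 2))) = Add(-152, Mul(12, Pow(1, 2))) = Add(-152, Mul(12, 1)) = Add(-152, 12) = -140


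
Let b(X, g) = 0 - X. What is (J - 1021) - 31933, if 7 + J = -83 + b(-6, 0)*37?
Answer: -32822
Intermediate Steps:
b(X, g) = -X
J = 132 (J = -7 + (-83 - 1*(-6)*37) = -7 + (-83 + 6*37) = -7 + (-83 + 222) = -7 + 139 = 132)
(J - 1021) - 31933 = (132 - 1021) - 31933 = -889 - 31933 = -32822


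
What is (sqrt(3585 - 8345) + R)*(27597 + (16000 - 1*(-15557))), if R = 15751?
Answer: 931734654 + 118308*I*sqrt(1190) ≈ 9.3173e+8 + 4.0812e+6*I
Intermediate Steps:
(sqrt(3585 - 8345) + R)*(27597 + (16000 - 1*(-15557))) = (sqrt(3585 - 8345) + 15751)*(27597 + (16000 - 1*(-15557))) = (sqrt(-4760) + 15751)*(27597 + (16000 + 15557)) = (2*I*sqrt(1190) + 15751)*(27597 + 31557) = (15751 + 2*I*sqrt(1190))*59154 = 931734654 + 118308*I*sqrt(1190)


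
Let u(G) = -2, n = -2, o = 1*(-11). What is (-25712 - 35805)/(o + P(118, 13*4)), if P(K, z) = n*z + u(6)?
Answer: 61517/117 ≈ 525.79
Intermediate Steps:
o = -11
P(K, z) = -2 - 2*z (P(K, z) = -2*z - 2 = -2 - 2*z)
(-25712 - 35805)/(o + P(118, 13*4)) = (-25712 - 35805)/(-11 + (-2 - 26*4)) = -61517/(-11 + (-2 - 2*52)) = -61517/(-11 + (-2 - 104)) = -61517/(-11 - 106) = -61517/(-117) = -61517*(-1/117) = 61517/117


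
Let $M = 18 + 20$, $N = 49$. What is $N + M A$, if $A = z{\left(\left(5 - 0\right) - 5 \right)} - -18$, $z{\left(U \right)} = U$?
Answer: $733$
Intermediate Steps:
$M = 38$
$A = 18$ ($A = \left(\left(5 - 0\right) - 5\right) - -18 = \left(\left(5 + \left(-3 + 3\right)\right) - 5\right) + 18 = \left(\left(5 + 0\right) - 5\right) + 18 = \left(5 - 5\right) + 18 = 0 + 18 = 18$)
$N + M A = 49 + 38 \cdot 18 = 49 + 684 = 733$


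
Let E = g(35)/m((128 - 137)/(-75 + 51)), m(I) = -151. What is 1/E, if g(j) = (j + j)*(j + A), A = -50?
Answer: 151/1050 ≈ 0.14381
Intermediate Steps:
g(j) = 2*j*(-50 + j) (g(j) = (j + j)*(j - 50) = (2*j)*(-50 + j) = 2*j*(-50 + j))
E = 1050/151 (E = (2*35*(-50 + 35))/(-151) = (2*35*(-15))*(-1/151) = -1050*(-1/151) = 1050/151 ≈ 6.9536)
1/E = 1/(1050/151) = 151/1050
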